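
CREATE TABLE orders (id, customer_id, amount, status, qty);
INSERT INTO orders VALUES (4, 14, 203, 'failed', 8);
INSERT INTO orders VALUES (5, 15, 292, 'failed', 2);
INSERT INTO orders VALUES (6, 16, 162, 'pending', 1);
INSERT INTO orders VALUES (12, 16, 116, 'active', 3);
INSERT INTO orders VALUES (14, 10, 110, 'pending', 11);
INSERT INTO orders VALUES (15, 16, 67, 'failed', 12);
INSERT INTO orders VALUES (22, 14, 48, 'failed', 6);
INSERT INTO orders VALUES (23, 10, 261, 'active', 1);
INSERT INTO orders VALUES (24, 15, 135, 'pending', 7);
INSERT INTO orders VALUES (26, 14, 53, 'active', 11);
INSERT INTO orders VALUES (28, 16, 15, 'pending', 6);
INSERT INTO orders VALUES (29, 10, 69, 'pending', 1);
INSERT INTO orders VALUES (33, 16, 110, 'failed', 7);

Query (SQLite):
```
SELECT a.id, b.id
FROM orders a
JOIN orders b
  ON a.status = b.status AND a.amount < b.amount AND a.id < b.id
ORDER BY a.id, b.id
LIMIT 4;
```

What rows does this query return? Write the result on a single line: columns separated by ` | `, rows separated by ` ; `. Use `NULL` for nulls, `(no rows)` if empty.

4 | 5 ; 12 | 23 ; 14 | 24 ; 15 | 33

Pairs (a,b) with same status, a.amount < b.amount, a.id < b.id.
status groups: active:{12,23,26} failed:{4,5,15,22,33} pending:{6,14,24,28,29}
Ordered by (a.id, b.id); first 4.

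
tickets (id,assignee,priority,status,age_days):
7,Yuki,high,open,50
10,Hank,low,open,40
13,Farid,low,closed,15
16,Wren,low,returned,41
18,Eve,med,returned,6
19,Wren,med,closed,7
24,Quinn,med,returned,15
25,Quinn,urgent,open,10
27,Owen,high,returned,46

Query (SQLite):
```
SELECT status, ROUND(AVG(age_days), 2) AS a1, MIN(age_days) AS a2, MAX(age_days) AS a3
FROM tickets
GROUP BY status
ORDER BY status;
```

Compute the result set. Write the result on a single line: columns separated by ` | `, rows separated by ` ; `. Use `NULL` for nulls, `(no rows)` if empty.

Group tickets by status.
Per group compute: ROUND(AVG(age_days), 2), MIN(age_days), MAX(age_days).
  closed: ids {13, 19} → ROUND(AVG(age_days), 2)=11, MIN(age_days)=7, MAX(age_days)=15
  open: ids {7, 10, 25} → ROUND(AVG(age_days), 2)=33.33, MIN(age_days)=10, MAX(age_days)=50
  returned: ids {16, 18, 24, 27} → ROUND(AVG(age_days), 2)=27, MIN(age_days)=6, MAX(age_days)=46

closed | 11 | 7 | 15 ; open | 33.33 | 10 | 50 ; returned | 27 | 6 | 46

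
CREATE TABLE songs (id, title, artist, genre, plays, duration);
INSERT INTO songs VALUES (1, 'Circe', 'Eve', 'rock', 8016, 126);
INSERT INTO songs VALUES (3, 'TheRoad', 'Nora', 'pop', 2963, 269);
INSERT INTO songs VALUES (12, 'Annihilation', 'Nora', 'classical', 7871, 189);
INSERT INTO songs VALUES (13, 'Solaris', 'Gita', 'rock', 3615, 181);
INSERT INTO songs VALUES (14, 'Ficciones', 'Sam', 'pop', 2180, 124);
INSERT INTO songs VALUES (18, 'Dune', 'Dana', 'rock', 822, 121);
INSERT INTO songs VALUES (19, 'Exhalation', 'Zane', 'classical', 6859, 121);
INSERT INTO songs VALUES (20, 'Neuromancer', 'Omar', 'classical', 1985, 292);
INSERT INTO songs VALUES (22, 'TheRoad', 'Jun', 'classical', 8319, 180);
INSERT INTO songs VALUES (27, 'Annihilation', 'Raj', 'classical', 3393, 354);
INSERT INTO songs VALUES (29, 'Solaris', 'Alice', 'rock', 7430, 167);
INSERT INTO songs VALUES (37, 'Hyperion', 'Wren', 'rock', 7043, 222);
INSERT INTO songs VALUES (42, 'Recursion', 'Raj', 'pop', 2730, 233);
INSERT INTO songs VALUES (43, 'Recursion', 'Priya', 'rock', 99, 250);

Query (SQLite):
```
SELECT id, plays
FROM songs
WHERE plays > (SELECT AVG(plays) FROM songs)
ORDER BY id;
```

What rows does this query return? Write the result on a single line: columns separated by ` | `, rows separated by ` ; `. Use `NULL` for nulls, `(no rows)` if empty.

Scalar subquery: AVG(plays) over all songs rows = 4523.214286 (≈; comparison uses full precision).
Keep rows where plays > that value.

1 | 8016 ; 12 | 7871 ; 19 | 6859 ; 22 | 8319 ; 29 | 7430 ; 37 | 7043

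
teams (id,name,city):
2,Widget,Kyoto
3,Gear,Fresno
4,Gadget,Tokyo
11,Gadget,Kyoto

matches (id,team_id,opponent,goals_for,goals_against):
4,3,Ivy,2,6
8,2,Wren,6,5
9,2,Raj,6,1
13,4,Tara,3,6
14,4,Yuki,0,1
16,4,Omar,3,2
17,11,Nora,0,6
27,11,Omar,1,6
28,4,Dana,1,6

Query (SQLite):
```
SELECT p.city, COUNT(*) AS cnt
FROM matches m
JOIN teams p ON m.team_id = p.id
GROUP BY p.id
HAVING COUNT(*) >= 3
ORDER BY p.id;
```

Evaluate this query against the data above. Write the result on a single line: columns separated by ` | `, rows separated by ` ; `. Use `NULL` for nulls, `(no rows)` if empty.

Join each matches row to its teams via team_id.
Group joined rows by teams.id; compute COUNT(*) per group.
HAVING: keep groups with count ≥ 3.
  2: ids {8, 9} → COUNT(*)=2
  3: ids {4} → COUNT(*)=1
  4: ids {13, 14, 16, 28} → COUNT(*)=4
  11: ids {17, 27} → COUNT(*)=2

Tokyo | 4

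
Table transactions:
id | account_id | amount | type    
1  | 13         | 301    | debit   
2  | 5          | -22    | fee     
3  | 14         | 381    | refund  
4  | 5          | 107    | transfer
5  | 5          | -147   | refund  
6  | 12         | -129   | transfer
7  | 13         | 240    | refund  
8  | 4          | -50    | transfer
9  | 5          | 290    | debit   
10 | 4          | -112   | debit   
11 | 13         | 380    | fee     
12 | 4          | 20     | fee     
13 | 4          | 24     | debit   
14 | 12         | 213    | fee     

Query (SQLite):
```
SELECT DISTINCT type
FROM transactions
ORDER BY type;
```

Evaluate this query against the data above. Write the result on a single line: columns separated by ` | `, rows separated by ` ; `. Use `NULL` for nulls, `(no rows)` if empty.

Collect distinct type values from transactions.

debit ; fee ; refund ; transfer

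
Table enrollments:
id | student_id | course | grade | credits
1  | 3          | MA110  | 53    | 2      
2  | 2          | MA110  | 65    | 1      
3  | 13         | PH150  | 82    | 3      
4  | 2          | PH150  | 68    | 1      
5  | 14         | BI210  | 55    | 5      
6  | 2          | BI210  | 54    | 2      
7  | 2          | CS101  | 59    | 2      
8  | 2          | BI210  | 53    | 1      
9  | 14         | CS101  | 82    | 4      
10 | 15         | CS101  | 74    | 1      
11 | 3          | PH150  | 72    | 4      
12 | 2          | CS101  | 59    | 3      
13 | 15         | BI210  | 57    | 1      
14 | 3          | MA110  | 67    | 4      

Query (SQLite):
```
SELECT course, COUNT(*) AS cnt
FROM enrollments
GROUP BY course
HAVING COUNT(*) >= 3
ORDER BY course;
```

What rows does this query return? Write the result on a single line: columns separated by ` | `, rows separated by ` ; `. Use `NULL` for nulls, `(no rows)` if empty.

Partition enrollments by course; compute COUNT(*) within each group.
HAVING: keep groups with count ≥ 3.
  BI210: ids {5, 6, 8, 13} → COUNT(*)=4
  CS101: ids {7, 9, 10, 12} → COUNT(*)=4
  MA110: ids {1, 2, 14} → COUNT(*)=3
  PH150: ids {3, 4, 11} → COUNT(*)=3

BI210 | 4 ; CS101 | 4 ; MA110 | 3 ; PH150 | 3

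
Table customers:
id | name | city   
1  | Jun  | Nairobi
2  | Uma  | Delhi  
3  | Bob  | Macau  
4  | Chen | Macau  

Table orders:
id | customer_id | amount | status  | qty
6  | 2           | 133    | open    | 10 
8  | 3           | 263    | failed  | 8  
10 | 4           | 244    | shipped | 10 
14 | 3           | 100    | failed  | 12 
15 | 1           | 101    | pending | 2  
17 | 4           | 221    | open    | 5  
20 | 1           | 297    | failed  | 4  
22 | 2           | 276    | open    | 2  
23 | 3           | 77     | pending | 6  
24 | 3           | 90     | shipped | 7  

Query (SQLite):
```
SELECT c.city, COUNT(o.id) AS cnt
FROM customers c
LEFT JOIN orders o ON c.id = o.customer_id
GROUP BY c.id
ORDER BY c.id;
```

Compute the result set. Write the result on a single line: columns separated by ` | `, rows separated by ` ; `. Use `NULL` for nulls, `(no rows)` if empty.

LEFT JOIN keeps every customers row; unmatched ones get NULL for orders columns.
Group by customers.id and compute COUNT(o.id). COUNT(col) of an all-NULL group is 0.
  1: ids {15, 20} → COUNT(o.id)=2
  2: ids {6, 22} → COUNT(o.id)=2
  3: ids {8, 14, 23, 24} → COUNT(o.id)=4
  4: ids {10, 17} → COUNT(o.id)=2

Nairobi | 2 ; Delhi | 2 ; Macau | 4 ; Macau | 2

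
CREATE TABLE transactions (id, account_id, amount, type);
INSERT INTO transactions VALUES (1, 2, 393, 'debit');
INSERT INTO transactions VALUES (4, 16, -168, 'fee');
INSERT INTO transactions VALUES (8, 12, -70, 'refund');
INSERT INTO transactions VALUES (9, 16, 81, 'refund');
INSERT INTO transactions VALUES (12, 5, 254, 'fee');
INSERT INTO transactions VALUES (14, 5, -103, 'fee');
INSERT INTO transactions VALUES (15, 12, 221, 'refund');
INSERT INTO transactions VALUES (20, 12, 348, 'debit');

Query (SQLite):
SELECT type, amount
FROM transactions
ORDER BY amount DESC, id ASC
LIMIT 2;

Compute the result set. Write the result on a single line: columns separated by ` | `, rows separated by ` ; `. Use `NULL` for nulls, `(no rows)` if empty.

Sort by amount desc, tiebreak id asc: (393, id=1), (348, id=20), (254, id=12), (221, id=15), (81, id=9) …. Take first 2.

debit | 393 ; debit | 348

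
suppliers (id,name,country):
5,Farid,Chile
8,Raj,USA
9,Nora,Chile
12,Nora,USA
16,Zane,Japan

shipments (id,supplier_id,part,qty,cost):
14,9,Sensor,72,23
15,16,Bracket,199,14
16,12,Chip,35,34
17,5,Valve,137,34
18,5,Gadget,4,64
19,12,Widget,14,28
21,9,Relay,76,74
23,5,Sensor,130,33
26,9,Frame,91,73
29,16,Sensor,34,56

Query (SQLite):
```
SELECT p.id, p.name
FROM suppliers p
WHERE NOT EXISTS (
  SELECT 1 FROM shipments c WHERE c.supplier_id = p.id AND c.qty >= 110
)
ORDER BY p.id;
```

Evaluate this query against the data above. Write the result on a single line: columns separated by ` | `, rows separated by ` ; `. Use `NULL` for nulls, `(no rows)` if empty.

8 | Raj ; 9 | Nora ; 12 | Nora

For each suppliers row, check whether any shipments with matching supplier_id has qty >= 110.
Keep rows where that is false.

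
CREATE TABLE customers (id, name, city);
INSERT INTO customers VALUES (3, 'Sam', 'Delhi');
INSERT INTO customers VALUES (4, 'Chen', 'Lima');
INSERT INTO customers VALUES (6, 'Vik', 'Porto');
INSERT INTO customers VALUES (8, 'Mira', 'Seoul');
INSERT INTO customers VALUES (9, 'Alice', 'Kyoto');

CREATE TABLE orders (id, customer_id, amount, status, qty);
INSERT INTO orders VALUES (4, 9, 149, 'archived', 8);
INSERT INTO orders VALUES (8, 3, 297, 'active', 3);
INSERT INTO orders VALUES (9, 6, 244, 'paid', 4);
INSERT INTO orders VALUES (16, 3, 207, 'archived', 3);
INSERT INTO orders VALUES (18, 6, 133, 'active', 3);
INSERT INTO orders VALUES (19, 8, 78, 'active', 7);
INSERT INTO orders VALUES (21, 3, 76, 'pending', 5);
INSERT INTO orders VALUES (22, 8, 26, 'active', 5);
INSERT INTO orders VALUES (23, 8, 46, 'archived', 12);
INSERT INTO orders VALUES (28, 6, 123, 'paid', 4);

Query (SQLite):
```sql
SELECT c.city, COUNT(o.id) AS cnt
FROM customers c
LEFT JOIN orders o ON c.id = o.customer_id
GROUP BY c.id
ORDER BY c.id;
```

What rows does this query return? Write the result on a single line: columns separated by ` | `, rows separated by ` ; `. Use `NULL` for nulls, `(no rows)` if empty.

Delhi | 3 ; Lima | 0 ; Porto | 3 ; Seoul | 3 ; Kyoto | 1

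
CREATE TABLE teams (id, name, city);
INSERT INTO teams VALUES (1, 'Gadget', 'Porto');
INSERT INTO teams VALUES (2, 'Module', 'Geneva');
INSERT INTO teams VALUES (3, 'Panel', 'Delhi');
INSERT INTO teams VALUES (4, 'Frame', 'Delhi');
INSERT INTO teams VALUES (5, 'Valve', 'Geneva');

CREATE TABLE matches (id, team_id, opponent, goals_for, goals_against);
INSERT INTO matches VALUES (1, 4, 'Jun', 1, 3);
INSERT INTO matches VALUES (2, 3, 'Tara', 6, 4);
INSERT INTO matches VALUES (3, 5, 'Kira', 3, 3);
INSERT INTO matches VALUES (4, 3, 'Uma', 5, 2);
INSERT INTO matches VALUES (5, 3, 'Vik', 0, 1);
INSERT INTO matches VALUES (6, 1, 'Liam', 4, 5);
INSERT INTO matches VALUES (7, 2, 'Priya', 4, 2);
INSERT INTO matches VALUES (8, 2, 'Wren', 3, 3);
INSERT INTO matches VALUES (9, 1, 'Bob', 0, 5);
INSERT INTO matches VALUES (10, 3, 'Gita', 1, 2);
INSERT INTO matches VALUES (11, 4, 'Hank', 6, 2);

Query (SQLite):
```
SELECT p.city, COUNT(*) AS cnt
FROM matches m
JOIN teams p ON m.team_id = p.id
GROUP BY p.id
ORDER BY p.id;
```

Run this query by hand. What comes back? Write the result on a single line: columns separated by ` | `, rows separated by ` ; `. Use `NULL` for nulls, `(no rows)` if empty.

Join each matches row to its teams via team_id.
Group joined rows by teams.id; compute COUNT(*) per group.
  1: ids {6, 9} → COUNT(*)=2
  2: ids {7, 8} → COUNT(*)=2
  3: ids {2, 4, 5, 10} → COUNT(*)=4
  4: ids {1, 11} → COUNT(*)=2
  5: ids {3} → COUNT(*)=1

Porto | 2 ; Geneva | 2 ; Delhi | 4 ; Delhi | 2 ; Geneva | 1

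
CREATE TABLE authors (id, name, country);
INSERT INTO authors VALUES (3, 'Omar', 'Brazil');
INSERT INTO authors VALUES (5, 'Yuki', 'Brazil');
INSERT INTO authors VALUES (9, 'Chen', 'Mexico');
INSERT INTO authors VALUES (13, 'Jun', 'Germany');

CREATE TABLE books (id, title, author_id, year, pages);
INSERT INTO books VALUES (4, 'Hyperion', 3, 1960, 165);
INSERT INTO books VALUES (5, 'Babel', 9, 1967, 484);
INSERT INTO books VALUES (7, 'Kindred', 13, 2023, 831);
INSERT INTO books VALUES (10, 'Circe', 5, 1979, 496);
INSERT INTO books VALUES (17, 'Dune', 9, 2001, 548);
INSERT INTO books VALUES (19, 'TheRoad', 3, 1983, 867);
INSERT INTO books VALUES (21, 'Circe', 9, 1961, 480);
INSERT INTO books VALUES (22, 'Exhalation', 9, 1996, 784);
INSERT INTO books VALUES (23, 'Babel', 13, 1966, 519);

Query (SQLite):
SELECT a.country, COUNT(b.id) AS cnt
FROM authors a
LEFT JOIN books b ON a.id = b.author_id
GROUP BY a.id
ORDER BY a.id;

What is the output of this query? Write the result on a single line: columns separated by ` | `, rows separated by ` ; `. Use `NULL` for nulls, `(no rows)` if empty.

Brazil | 2 ; Brazil | 1 ; Mexico | 4 ; Germany | 2

LEFT JOIN keeps every authors row; unmatched ones get NULL for books columns.
Group by authors.id and compute COUNT(b.id). COUNT(col) of an all-NULL group is 0.
  3: ids {4, 19} → COUNT(b.id)=2
  5: ids {10} → COUNT(b.id)=1
  9: ids {5, 17, 21, 22} → COUNT(b.id)=4
  13: ids {7, 23} → COUNT(b.id)=2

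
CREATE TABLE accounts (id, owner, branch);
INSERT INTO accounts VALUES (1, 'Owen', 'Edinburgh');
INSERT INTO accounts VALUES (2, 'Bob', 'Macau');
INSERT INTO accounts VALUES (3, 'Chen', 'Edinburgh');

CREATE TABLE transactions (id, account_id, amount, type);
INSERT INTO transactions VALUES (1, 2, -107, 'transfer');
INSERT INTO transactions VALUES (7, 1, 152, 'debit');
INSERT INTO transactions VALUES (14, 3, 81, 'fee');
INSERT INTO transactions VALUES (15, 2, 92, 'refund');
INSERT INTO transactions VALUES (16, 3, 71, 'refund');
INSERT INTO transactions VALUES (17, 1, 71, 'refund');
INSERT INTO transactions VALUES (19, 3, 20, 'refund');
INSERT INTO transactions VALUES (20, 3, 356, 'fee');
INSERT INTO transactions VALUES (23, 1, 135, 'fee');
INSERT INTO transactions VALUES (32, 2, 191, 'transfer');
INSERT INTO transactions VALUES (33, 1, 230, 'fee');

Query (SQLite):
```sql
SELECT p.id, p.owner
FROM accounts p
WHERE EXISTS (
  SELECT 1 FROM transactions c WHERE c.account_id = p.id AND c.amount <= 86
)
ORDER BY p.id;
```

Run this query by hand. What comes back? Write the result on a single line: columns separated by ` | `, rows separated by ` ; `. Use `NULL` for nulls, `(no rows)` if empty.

For each accounts row, check whether any transactions with matching account_id has amount <= 86.
Keep rows where that is true.

1 | Owen ; 2 | Bob ; 3 | Chen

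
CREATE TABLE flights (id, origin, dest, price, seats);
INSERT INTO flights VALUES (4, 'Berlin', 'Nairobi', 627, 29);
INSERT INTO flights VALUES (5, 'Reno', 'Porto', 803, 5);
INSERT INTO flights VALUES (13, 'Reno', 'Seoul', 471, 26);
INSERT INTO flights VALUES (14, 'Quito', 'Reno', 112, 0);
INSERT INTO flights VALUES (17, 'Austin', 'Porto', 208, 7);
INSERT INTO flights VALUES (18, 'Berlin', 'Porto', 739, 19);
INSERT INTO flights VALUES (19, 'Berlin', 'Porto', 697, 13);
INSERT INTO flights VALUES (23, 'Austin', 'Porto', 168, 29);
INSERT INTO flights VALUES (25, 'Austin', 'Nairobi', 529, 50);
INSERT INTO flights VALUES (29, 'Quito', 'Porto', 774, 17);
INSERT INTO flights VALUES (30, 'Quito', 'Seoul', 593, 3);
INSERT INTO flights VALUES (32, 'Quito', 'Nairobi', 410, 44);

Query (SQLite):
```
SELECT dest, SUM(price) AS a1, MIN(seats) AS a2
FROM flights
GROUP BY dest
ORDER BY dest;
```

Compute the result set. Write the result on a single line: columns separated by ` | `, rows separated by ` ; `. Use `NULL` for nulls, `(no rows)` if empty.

Group flights by dest.
Per group compute: SUM(price), MIN(seats).
  Nairobi: ids {4, 25, 32} → SUM(price)=1566, MIN(seats)=29
  Porto: ids {5, 17, 18, 19, 23, 29} → SUM(price)=3389, MIN(seats)=5
  Reno: ids {14} → SUM(price)=112, MIN(seats)=0
  Seoul: ids {13, 30} → SUM(price)=1064, MIN(seats)=3

Nairobi | 1566 | 29 ; Porto | 3389 | 5 ; Reno | 112 | 0 ; Seoul | 1064 | 3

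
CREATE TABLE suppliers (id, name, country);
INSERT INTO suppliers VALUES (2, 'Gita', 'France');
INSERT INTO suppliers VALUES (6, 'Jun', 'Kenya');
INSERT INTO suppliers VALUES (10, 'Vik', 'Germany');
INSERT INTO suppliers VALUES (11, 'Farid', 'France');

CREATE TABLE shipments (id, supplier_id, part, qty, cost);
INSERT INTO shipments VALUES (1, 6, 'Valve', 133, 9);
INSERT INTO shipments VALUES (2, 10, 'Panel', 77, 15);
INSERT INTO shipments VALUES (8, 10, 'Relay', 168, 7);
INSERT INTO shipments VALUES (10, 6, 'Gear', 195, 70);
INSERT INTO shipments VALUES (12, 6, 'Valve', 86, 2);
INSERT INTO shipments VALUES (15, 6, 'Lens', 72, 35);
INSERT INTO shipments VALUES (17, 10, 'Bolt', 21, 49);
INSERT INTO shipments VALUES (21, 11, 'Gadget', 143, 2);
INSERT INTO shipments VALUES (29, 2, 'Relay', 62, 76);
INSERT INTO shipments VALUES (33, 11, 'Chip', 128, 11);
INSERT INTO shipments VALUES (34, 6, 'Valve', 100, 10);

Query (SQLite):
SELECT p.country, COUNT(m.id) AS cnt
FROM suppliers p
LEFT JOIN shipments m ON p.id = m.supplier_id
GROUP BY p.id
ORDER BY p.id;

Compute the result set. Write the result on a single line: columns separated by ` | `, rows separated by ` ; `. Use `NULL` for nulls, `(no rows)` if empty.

LEFT JOIN keeps every suppliers row; unmatched ones get NULL for shipments columns.
Group by suppliers.id and compute COUNT(m.id). COUNT(col) of an all-NULL group is 0.
  2: ids {29} → COUNT(m.id)=1
  6: ids {1, 10, 12, 15, 34} → COUNT(m.id)=5
  10: ids {2, 8, 17} → COUNT(m.id)=3
  11: ids {21, 33} → COUNT(m.id)=2

France | 1 ; Kenya | 5 ; Germany | 3 ; France | 2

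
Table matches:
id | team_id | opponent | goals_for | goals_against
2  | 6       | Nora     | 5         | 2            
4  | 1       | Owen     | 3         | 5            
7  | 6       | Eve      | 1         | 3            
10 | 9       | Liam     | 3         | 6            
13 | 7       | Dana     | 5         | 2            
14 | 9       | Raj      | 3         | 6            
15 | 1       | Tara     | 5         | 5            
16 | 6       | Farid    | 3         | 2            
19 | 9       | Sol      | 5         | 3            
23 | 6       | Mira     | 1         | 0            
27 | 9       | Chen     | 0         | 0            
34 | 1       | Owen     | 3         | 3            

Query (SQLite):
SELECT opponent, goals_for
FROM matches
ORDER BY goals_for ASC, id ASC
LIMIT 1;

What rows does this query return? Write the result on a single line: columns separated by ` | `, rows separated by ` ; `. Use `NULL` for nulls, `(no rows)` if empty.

Chen | 0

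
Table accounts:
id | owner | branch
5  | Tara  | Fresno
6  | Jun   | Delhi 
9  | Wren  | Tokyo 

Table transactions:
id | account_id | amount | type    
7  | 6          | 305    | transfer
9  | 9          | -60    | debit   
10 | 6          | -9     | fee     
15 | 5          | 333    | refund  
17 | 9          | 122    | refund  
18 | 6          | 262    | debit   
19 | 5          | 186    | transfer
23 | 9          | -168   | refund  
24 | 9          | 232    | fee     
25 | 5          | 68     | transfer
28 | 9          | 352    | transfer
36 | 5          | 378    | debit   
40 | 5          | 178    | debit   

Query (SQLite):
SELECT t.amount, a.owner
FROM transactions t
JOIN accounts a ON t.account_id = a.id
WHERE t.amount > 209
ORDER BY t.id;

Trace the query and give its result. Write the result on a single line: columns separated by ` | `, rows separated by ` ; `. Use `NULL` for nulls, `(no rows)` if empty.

305 | Jun ; 333 | Tara ; 262 | Jun ; 232 | Wren ; 352 | Wren ; 378 | Tara

Each transactions row matches the accounts row where account_id = accounts.id.
Then keep rows with t.amount > 209.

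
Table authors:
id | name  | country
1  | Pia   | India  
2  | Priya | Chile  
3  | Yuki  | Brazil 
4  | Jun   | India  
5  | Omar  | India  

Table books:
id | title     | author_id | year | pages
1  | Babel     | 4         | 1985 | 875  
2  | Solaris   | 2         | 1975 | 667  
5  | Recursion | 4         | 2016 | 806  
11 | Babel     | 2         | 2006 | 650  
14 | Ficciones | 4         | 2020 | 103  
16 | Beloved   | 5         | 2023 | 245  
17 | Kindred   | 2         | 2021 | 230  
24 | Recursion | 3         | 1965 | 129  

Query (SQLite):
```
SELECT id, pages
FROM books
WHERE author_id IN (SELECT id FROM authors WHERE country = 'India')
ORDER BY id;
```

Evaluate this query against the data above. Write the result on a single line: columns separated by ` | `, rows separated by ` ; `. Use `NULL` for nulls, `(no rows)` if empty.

1 | 875 ; 5 | 806 ; 14 | 103 ; 16 | 245

Inner query: authors.id where country = 'India'.
Outer: keep books rows whose author_id is in that set.
Inner query → {1, 4, 5}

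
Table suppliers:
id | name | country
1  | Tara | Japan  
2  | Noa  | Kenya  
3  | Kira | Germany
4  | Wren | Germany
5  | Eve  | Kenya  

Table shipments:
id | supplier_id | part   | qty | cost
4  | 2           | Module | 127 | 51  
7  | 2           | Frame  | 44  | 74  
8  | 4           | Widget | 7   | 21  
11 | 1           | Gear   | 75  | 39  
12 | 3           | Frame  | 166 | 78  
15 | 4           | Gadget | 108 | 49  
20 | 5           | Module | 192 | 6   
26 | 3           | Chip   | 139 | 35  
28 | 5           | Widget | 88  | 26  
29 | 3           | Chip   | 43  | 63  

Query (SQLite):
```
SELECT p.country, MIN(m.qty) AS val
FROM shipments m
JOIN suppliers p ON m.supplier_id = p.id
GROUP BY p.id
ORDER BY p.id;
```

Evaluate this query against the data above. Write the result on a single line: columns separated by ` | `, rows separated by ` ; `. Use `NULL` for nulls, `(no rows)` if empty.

Japan | 75 ; Kenya | 44 ; Germany | 43 ; Germany | 7 ; Kenya | 88

Join each shipments row to its suppliers via supplier_id.
Group joined rows by suppliers.id; compute MIN(m.qty) per group.
  1: ids {11} → MIN(m.qty)=75
  2: ids {4, 7} → MIN(m.qty)=44
  3: ids {12, 26, 29} → MIN(m.qty)=43
  4: ids {8, 15} → MIN(m.qty)=7
  5: ids {20, 28} → MIN(m.qty)=88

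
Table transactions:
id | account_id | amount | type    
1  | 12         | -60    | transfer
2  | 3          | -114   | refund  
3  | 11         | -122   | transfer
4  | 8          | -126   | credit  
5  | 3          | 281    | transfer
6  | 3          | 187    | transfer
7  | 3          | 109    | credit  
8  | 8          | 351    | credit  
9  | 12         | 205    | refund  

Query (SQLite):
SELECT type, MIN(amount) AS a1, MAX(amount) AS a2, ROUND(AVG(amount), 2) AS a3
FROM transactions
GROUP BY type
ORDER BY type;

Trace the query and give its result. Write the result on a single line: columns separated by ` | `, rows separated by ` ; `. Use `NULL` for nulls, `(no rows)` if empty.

credit | -126 | 351 | 111.33 ; refund | -114 | 205 | 45.5 ; transfer | -122 | 281 | 71.5

Group transactions by type.
Per group compute: MIN(amount), MAX(amount), ROUND(AVG(amount), 2).
  credit: ids {4, 7, 8} → MIN(amount)=-126, MAX(amount)=351, ROUND(AVG(amount), 2)=111.33
  refund: ids {2, 9} → MIN(amount)=-114, MAX(amount)=205, ROUND(AVG(amount), 2)=45.5
  transfer: ids {1, 3, 5, 6} → MIN(amount)=-122, MAX(amount)=281, ROUND(AVG(amount), 2)=71.5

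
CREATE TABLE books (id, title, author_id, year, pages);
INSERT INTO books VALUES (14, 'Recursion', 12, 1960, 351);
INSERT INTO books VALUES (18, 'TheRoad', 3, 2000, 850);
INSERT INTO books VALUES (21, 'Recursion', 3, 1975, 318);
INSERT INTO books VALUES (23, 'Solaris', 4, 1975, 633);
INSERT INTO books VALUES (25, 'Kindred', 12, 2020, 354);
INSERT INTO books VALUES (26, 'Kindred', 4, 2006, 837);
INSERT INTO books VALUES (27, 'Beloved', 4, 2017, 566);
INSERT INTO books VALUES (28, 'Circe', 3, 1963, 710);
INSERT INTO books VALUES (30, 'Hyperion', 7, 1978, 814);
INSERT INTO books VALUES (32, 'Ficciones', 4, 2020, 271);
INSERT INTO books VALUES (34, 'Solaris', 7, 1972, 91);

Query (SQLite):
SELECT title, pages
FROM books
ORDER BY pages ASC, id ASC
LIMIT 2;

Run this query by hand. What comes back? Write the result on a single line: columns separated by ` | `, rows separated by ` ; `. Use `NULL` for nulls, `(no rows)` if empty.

Solaris | 91 ; Ficciones | 271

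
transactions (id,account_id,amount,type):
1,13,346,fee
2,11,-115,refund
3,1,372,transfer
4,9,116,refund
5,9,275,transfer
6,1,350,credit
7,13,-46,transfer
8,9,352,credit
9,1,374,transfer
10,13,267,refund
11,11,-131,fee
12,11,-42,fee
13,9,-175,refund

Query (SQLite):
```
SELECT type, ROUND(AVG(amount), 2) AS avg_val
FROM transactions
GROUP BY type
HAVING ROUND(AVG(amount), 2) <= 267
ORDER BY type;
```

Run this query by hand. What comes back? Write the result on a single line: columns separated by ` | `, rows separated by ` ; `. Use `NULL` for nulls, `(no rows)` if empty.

fee | 57.67 ; refund | 23.25 ; transfer | 243.75

Partition transactions by type; compute ROUND(AVG(amount), 2) within each group.
HAVING: keep groups where ROUND(AVG(amount), 2) <= 267.
  credit: ids {6, 8} → ROUND(AVG(amount), 2)=351
  fee: ids {1, 11, 12} → ROUND(AVG(amount), 2)=57.67
  refund: ids {2, 4, 10, 13} → ROUND(AVG(amount), 2)=23.25
  transfer: ids {3, 5, 7, 9} → ROUND(AVG(amount), 2)=243.75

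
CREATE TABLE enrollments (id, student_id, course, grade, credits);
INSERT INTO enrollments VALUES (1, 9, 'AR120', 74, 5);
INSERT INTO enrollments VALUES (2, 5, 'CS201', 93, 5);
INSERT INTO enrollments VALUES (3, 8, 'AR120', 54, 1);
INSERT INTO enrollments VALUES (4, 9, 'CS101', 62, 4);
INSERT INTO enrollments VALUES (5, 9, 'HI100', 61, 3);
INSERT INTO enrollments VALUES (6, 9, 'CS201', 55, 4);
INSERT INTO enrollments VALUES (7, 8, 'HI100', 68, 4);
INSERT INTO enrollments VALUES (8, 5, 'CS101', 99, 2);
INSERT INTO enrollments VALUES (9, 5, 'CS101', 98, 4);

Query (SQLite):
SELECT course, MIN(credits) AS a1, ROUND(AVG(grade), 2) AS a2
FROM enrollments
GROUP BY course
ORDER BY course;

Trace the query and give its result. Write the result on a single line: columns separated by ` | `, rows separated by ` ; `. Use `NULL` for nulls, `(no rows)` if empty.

Group enrollments by course.
Per group compute: MIN(credits), ROUND(AVG(grade), 2).
  AR120: ids {1, 3} → MIN(credits)=1, ROUND(AVG(grade), 2)=64
  CS101: ids {4, 8, 9} → MIN(credits)=2, ROUND(AVG(grade), 2)=86.33
  CS201: ids {2, 6} → MIN(credits)=4, ROUND(AVG(grade), 2)=74
  HI100: ids {5, 7} → MIN(credits)=3, ROUND(AVG(grade), 2)=64.5

AR120 | 1 | 64 ; CS101 | 2 | 86.33 ; CS201 | 4 | 74 ; HI100 | 3 | 64.5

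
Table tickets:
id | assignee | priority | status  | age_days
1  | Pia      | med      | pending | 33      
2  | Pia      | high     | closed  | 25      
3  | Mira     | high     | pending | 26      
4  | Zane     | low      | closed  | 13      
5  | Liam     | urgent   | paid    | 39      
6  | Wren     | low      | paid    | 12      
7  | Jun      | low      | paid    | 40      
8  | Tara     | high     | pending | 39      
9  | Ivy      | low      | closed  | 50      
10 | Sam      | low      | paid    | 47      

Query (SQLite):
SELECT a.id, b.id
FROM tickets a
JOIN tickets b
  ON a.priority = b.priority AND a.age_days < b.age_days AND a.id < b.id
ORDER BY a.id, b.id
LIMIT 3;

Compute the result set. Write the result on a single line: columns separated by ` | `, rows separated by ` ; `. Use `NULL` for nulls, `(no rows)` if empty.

2 | 3 ; 2 | 8 ; 3 | 8

Pairs (a,b) with same priority, a.age_days < b.age_days, a.id < b.id.
priority groups: high:{2,3,8} low:{4,6,7,9,10} med:{1} urgent:{5}
Ordered by (a.id, b.id); first 3.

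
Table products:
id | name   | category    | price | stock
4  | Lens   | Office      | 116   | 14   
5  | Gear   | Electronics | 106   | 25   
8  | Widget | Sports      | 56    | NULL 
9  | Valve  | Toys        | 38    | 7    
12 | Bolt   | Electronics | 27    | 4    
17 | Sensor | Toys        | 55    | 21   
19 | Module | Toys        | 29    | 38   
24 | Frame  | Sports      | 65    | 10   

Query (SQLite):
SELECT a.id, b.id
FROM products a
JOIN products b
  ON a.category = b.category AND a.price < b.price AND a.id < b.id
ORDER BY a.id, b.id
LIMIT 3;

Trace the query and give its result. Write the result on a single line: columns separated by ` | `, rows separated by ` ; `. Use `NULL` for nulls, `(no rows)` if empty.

Pairs (a,b) with same category, a.price < b.price, a.id < b.id.
category groups: Electronics:{5,12} Office:{4} Sports:{8,24} Toys:{9,17,19}
Ordered by (a.id, b.id); first 3.

8 | 24 ; 9 | 17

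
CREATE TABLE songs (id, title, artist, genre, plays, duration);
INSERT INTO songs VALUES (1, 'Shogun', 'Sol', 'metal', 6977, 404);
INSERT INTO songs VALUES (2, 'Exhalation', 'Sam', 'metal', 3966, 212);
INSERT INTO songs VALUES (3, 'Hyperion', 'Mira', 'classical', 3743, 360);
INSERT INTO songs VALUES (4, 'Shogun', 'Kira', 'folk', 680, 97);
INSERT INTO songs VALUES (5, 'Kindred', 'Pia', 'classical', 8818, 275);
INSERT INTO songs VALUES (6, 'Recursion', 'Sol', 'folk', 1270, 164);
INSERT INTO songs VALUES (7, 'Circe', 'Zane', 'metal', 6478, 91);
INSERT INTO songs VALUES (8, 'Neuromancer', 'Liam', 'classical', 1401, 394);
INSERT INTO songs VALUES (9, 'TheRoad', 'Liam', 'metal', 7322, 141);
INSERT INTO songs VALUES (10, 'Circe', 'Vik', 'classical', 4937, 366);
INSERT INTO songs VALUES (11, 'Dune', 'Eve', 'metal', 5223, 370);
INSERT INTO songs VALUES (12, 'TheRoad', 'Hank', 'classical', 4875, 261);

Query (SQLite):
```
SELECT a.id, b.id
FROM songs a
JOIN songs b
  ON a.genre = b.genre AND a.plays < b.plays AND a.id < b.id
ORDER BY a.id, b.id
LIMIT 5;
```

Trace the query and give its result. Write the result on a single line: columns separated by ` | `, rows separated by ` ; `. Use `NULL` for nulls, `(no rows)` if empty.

Pairs (a,b) with same genre, a.plays < b.plays, a.id < b.id.
genre groups: classical:{3,5,8,10,12} folk:{4,6} metal:{1,2,7,9,11}
Ordered by (a.id, b.id); first 5.

1 | 9 ; 2 | 7 ; 2 | 9 ; 2 | 11 ; 3 | 5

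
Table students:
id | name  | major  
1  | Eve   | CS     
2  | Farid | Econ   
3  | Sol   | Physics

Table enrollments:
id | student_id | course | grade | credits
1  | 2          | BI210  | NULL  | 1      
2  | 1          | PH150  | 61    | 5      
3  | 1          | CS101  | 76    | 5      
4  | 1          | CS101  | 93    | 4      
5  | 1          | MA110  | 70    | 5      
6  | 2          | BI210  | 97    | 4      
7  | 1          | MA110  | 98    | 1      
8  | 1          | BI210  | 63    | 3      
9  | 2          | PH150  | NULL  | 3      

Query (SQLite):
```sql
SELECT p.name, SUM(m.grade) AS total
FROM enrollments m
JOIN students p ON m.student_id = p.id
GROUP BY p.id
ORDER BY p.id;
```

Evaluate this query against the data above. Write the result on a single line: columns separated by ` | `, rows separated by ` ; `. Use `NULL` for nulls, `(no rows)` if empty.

Eve | 461 ; Farid | 97

Join each enrollments row to its students via student_id.
Group joined rows by students.id; compute SUM(m.grade) per group.
  1: ids {2, 3, 4, 5, 7, 8} → SUM(m.grade)=461
  2: ids {1, 6, 9} → SUM(m.grade)=97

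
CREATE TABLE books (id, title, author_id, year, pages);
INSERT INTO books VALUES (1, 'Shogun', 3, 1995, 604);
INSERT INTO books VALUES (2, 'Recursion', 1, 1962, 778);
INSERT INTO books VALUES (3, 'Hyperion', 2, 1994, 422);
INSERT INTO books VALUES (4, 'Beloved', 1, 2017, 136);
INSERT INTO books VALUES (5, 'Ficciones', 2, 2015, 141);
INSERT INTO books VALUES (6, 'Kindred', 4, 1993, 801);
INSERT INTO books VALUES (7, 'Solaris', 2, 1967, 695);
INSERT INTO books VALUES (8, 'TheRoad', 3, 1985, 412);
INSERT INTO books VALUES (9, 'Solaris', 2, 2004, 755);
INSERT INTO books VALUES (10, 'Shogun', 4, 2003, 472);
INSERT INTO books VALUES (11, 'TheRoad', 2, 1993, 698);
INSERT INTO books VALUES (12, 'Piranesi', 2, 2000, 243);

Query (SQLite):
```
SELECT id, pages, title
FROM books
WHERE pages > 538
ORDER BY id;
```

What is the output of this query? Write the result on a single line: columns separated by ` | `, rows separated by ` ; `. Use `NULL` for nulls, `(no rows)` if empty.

pages > 538: ids {1, 2, 6, 7, 9, 11}

1 | 604 | Shogun ; 2 | 778 | Recursion ; 6 | 801 | Kindred ; 7 | 695 | Solaris ; 9 | 755 | Solaris ; 11 | 698 | TheRoad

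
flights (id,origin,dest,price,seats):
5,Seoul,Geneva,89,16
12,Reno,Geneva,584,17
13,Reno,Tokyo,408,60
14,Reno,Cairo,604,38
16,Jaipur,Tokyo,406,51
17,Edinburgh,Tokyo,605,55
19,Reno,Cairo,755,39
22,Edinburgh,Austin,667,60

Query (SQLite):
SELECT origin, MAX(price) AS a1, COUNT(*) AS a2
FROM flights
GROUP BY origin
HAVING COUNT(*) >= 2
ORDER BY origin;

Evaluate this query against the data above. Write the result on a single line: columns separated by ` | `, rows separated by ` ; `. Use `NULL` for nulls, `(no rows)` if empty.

Group flights by origin.
Per group compute: MAX(price), COUNT(*).
HAVING: drop groups with fewer than 2 rows.
  Edinburgh: ids {17, 22} → MAX(price)=667, COUNT(*)=2
  Jaipur: ids {16} → MAX(price)=406, COUNT(*)=1
  Reno: ids {12, 13, 14, 19} → MAX(price)=755, COUNT(*)=4
  Seoul: ids {5} → MAX(price)=89, COUNT(*)=1

Edinburgh | 667 | 2 ; Reno | 755 | 4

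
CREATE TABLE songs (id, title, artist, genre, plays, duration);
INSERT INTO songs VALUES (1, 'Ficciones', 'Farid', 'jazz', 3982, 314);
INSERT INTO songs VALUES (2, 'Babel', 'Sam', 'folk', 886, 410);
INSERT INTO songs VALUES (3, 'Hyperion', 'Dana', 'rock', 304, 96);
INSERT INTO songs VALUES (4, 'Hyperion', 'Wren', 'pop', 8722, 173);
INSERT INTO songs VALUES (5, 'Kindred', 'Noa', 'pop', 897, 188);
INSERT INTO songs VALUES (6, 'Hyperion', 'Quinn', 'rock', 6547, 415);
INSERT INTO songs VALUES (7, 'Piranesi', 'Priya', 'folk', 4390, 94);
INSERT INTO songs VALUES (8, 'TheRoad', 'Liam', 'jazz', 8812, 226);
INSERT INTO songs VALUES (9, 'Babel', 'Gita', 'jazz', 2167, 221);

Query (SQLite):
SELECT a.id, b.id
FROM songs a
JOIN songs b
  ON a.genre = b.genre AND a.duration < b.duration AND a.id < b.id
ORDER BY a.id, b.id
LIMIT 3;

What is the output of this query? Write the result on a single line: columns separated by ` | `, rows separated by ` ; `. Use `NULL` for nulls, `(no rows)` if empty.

3 | 6 ; 4 | 5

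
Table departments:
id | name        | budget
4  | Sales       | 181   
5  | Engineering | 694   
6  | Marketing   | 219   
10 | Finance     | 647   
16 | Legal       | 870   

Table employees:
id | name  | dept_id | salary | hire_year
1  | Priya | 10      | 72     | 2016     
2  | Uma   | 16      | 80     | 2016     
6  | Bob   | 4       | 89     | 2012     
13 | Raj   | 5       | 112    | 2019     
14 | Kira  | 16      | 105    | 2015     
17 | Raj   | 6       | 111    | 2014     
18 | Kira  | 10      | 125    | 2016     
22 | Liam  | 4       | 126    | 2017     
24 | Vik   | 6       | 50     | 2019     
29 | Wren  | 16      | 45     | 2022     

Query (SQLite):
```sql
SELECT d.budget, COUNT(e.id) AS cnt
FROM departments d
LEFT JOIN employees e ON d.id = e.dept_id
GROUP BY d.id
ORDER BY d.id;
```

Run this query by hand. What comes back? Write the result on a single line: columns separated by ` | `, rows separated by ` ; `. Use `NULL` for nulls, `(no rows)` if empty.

181 | 2 ; 694 | 1 ; 219 | 2 ; 647 | 2 ; 870 | 3

LEFT JOIN keeps every departments row; unmatched ones get NULL for employees columns.
Group by departments.id and compute COUNT(e.id). COUNT(col) of an all-NULL group is 0.
  4: ids {6, 22} → COUNT(e.id)=2
  5: ids {13} → COUNT(e.id)=1
  6: ids {17, 24} → COUNT(e.id)=2
  10: ids {1, 18} → COUNT(e.id)=2
  16: ids {2, 14, 29} → COUNT(e.id)=3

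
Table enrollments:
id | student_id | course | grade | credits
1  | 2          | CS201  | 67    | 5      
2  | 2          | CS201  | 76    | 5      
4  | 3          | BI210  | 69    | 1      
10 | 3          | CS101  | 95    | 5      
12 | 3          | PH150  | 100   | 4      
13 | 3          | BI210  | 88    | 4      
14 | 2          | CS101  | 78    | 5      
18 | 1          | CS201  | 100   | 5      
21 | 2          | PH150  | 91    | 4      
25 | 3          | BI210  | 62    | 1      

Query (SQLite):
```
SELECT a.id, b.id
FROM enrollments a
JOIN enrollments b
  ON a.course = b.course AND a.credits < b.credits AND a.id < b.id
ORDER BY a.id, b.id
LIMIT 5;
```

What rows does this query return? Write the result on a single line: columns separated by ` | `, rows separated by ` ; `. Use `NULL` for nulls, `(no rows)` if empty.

Pairs (a,b) with same course, a.credits < b.credits, a.id < b.id.
course groups: BI210:{4,13,25} CS101:{10,14} CS201:{1,2,18} PH150:{12,21}
Ordered by (a.id, b.id); first 5.

4 | 13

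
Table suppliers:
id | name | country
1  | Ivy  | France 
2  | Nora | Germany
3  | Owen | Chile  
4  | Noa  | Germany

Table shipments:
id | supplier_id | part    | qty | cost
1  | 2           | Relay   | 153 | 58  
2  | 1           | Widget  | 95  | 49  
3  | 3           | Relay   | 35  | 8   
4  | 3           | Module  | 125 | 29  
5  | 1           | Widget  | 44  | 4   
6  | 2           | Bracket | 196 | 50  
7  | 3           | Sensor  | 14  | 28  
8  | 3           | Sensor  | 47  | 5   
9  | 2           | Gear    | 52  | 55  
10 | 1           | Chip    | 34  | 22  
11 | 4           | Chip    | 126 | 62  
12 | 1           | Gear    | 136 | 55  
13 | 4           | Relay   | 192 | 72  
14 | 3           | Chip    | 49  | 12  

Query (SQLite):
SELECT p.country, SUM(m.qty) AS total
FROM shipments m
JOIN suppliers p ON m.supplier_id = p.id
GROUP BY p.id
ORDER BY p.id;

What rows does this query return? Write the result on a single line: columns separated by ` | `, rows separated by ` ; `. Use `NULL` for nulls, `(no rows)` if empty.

France | 309 ; Germany | 401 ; Chile | 270 ; Germany | 318

Join each shipments row to its suppliers via supplier_id.
Group joined rows by suppliers.id; compute SUM(m.qty) per group.
  1: ids {2, 5, 10, 12} → SUM(m.qty)=309
  2: ids {1, 6, 9} → SUM(m.qty)=401
  3: ids {3, 4, 7, 8, 14} → SUM(m.qty)=270
  4: ids {11, 13} → SUM(m.qty)=318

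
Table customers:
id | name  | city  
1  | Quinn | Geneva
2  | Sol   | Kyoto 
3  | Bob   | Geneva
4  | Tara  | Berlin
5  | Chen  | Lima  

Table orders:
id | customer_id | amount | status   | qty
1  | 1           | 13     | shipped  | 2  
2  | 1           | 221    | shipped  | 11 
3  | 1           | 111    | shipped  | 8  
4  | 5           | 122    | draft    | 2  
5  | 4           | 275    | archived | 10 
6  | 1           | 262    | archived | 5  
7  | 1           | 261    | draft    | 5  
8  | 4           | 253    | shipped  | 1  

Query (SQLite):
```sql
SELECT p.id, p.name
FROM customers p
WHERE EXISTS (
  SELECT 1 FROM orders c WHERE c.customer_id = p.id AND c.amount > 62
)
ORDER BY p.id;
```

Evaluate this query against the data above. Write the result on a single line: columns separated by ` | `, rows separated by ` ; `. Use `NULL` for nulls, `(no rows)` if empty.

For each customers row, check whether any orders with matching customer_id has amount > 62.
Keep rows where that is true.

1 | Quinn ; 4 | Tara ; 5 | Chen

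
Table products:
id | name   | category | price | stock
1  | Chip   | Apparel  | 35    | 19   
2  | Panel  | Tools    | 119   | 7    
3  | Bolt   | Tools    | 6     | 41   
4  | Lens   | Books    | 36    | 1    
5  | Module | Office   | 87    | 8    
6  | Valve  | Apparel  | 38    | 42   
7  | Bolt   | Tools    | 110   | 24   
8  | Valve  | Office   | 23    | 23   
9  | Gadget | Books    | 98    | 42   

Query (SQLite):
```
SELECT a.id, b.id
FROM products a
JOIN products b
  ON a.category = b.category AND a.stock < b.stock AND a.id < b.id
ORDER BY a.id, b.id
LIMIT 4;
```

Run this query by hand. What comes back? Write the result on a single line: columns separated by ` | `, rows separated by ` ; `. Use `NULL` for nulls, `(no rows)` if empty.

Pairs (a,b) with same category, a.stock < b.stock, a.id < b.id.
category groups: Apparel:{1,6} Books:{4,9} Office:{5,8} Tools:{2,3,7}
Ordered by (a.id, b.id); first 4.

1 | 6 ; 2 | 3 ; 2 | 7 ; 4 | 9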